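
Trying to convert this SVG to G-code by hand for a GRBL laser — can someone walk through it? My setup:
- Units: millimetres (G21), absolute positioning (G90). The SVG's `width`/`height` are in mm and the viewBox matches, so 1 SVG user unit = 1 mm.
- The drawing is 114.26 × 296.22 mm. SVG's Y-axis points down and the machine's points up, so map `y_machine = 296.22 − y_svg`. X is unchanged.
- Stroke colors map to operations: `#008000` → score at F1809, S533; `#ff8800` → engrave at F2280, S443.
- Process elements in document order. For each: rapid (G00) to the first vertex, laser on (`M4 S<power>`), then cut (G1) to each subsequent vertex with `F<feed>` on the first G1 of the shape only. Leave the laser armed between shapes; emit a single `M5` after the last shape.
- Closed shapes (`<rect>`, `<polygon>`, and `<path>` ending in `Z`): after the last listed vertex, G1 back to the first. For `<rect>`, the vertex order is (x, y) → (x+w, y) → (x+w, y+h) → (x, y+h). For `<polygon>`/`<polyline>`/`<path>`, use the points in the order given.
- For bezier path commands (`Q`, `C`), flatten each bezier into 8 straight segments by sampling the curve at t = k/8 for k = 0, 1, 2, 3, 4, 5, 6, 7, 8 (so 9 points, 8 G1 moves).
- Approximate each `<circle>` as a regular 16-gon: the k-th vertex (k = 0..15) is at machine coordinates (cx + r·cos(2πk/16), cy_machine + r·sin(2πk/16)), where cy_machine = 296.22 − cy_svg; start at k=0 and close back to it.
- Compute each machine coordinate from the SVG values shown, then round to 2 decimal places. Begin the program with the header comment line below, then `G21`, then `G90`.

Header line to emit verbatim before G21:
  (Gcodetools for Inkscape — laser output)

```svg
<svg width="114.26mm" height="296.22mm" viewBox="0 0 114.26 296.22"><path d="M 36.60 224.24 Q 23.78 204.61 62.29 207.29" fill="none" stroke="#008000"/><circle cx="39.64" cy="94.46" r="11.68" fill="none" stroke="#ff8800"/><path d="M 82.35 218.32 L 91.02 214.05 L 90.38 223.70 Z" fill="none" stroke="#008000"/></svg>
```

1 u = 1 mm; y_m = 296.22 − y.

[1] `<path>` quadratic bezier, #008000→score S533 F1809: (36.60,71.98) → (34.20,76.54) → (33.40,80.40) → (34.20,83.57) → (36.61,86.03) → (40.63,87.80) → (46.24,88.88) → (53.46,89.25) → (62.29,88.93)

[2] `<circle>` circle, #ff8800→engrave S443 F2280: (51.32,201.76) → (50.43,206.23) → (47.90,210.02) → (44.11,212.55) → (39.64,213.44) → (35.17,212.55) → (31.38,210.02) → (28.85,206.23) → (27.96,201.76) → (28.85,197.29) → (31.38,193.50) → (35.17,190.97) → (39.64,190.08) → (44.11,190.97) → (47.90,193.50) → (50.43,197.29) → (51.32,201.76) (closed)

[3] `<path>` regular polygon, #008000→score S533 F1809: (82.35,77.90) → (91.02,82.17) → (90.38,72.52) → (82.35,77.90) (closed)

(Gcodetools for Inkscape — laser output)
G21
G90
G00 X36.60 Y71.98
M4 S533
G1 X34.20 Y76.54 F1809
G1 X33.40 Y80.40
G1 X34.20 Y83.57
G1 X36.61 Y86.03
G1 X40.63 Y87.80
G1 X46.24 Y88.88
G1 X53.46 Y89.25
G1 X62.29 Y88.93
G00 X51.32 Y201.76
M4 S443
G1 X50.43 Y206.23 F2280
G1 X47.90 Y210.02
G1 X44.11 Y212.55
G1 X39.64 Y213.44
G1 X35.17 Y212.55
G1 X31.38 Y210.02
G1 X28.85 Y206.23
G1 X27.96 Y201.76
G1 X28.85 Y197.29
G1 X31.38 Y193.50
G1 X35.17 Y190.97
G1 X39.64 Y190.08
G1 X44.11 Y190.97
G1 X47.90 Y193.50
G1 X50.43 Y197.29
G1 X51.32 Y201.76
G00 X82.35 Y77.90
M4 S533
G1 X91.02 Y82.17 F1809
G1 X90.38 Y72.52
G1 X82.35 Y77.90
M5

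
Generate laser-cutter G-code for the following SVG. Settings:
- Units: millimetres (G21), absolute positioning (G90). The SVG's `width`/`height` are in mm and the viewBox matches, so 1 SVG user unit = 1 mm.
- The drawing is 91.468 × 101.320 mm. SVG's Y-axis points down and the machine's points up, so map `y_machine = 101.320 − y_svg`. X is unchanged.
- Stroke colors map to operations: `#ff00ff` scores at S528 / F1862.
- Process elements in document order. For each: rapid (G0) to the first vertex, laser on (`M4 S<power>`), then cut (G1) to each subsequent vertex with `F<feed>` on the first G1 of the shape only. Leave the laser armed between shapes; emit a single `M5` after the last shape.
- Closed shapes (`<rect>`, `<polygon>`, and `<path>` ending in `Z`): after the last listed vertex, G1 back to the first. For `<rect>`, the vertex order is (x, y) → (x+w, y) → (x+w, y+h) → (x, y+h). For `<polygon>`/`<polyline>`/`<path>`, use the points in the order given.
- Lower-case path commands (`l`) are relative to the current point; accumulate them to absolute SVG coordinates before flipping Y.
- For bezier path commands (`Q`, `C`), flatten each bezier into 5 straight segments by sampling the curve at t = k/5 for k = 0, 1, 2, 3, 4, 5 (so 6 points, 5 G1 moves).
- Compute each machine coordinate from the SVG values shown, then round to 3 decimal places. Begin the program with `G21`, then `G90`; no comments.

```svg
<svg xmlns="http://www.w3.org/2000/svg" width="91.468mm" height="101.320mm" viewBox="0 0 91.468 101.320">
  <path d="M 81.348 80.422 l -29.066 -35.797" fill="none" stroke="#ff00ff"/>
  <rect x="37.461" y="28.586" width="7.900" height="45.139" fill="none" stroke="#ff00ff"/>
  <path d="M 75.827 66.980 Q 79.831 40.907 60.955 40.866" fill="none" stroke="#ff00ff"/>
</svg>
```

Since the viewBox matches the mm dimensions, user units are millimetres directly. The only transform is the Y-flip y_m = 101.320 − y_svg.

Shape 1 is a line segment drawn with `<path>`. Its stroke #ff00ff means score at S528, F1862. After flipping Y the toolpath is (81.348,20.898) → (52.282,56.695).

Shape 2 is a rectangle drawn with `<rect>`. Its stroke #ff00ff means score at S528, F1862. After flipping Y the toolpath is (37.461,72.734) → (45.361,72.734) → (45.361,27.595) → (37.461,27.595) → (37.461,72.734), returning to the start.

Shape 3 is a quadratic bezier drawn with `<path>`. Its stroke #ff00ff means score at S528, F1862. After flipping Y the toolpath is (75.827,34.340) → (76.513,43.728) → (75.369,51.033) → (72.395,56.256) → (67.590,59.396) → (60.955,60.454).

G21
G90
G0 X81.348 Y20.898
M4 S528
G1 X52.282 Y56.695 F1862
G0 X37.461 Y72.734
M4 S528
G1 X45.361 Y72.734 F1862
G1 X45.361 Y27.595
G1 X37.461 Y27.595
G1 X37.461 Y72.734
G0 X75.827 Y34.340
M4 S528
G1 X76.513 Y43.728 F1862
G1 X75.369 Y51.033
G1 X72.395 Y56.256
G1 X67.590 Y59.396
G1 X60.955 Y60.454
M5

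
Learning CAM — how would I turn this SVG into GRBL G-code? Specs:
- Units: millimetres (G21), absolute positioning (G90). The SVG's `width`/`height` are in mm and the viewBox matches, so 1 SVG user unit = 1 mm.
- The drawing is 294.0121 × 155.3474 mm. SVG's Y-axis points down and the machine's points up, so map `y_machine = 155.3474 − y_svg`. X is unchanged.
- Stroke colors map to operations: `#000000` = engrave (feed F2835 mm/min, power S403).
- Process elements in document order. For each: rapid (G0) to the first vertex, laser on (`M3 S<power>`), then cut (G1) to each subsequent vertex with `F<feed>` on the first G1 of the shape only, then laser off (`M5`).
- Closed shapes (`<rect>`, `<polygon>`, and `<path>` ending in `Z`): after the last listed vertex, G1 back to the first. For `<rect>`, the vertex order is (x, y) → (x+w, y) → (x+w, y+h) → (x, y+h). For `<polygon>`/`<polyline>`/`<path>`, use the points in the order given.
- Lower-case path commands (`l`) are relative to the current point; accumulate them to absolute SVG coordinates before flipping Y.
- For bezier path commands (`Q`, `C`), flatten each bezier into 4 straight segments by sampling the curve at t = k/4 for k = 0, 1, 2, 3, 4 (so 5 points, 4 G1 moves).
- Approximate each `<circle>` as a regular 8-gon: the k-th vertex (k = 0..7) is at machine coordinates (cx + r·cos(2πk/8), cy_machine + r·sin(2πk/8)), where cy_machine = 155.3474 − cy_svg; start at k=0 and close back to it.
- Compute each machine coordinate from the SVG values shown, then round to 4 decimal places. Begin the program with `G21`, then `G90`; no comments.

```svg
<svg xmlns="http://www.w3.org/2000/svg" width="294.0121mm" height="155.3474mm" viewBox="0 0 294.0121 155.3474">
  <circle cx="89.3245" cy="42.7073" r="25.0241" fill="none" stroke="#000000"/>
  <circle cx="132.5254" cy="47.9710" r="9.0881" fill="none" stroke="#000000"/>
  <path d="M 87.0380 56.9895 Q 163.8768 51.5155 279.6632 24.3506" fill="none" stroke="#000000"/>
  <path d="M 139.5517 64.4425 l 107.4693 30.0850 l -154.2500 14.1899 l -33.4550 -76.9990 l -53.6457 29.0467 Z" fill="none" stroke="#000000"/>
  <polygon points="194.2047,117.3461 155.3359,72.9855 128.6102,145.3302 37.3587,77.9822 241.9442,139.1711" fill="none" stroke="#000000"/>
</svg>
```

G21
G90
G0 X114.3486 Y112.6401
M3 S403
G1 X107.0192 Y130.3348 F2835
G1 X89.3245 Y137.6642
G1 X71.6298 Y130.3348
G1 X64.3004 Y112.6401
G1 X71.6298 Y94.9454
G1 X89.3245 Y87.6160
G1 X107.0192 Y94.9454
G1 X114.3486 Y112.6401
M5
G0 X141.6135 Y107.3764
M3 S403
G1 X138.9517 Y113.8027 F2835
G1 X132.5254 Y116.4645
G1 X126.0991 Y113.8027
G1 X123.4373 Y107.3764
G1 X126.0991 Y100.9501
G1 X132.5254 Y98.2883
G1 X138.9517 Y100.9501
G1 X141.6135 Y107.3764
M5
G0 X87.0380 Y98.3579
M3 S403
G1 X127.8916 Y102.4506 F2835
G1 X173.6137 Y109.2546
G1 X224.2042 Y118.7700
G1 X279.6632 Y130.9968
M5
G0 X139.5517 Y90.9049
M3 S403
G1 X247.0210 Y60.8199 F2835
G1 X92.7710 Y46.6300
G1 X59.3160 Y123.6290
G1 X5.6703 Y94.5823
G1 X139.5517 Y90.9049
M5
G0 X194.2047 Y38.0013
M3 S403
G1 X155.3359 Y82.3619 F2835
G1 X128.6102 Y10.0172
G1 X37.3587 Y77.3652
G1 X241.9442 Y16.1763
G1 X194.2047 Y38.0013
M5

1 u = 1 mm; y_m = 155.3474 − y.

[1] `<circle>` circle, #000000→engrave S403 F2835: (114.3486,112.6401) → (107.0192,130.3348) → (89.3245,137.6642) → (71.6298,130.3348) → (64.3004,112.6401) → (71.6298,94.9454) → (89.3245,87.6160) → (107.0192,94.9454) → (114.3486,112.6401) (closed)

[2] `<circle>` circle, #000000→engrave S403 F2835: (141.6135,107.3764) → (138.9517,113.8027) → (132.5254,116.4645) → (126.0991,113.8027) → (123.4373,107.3764) → (126.0991,100.9501) → (132.5254,98.2883) → (138.9517,100.9501) → (141.6135,107.3764) (closed)

[3] `<path>` quadratic bezier, #000000→engrave S403 F2835: (87.0380,98.3579) → (127.8916,102.4506) → (173.6137,109.2546) → (224.2042,118.7700) → (279.6632,130.9968)

[4] `<path>` closed polygon, #000000→engrave S403 F2835: (139.5517,90.9049) → (247.0210,60.8199) → (92.7710,46.6300) → (59.3160,123.6290) → (5.6703,94.5823) → (139.5517,90.9049) (closed)

[5] `<polygon>` closed polygon, #000000→engrave S403 F2835: (194.2047,38.0013) → (155.3359,82.3619) → (128.6102,10.0172) → (37.3587,77.3652) → (241.9442,16.1763) → (194.2047,38.0013) (closed)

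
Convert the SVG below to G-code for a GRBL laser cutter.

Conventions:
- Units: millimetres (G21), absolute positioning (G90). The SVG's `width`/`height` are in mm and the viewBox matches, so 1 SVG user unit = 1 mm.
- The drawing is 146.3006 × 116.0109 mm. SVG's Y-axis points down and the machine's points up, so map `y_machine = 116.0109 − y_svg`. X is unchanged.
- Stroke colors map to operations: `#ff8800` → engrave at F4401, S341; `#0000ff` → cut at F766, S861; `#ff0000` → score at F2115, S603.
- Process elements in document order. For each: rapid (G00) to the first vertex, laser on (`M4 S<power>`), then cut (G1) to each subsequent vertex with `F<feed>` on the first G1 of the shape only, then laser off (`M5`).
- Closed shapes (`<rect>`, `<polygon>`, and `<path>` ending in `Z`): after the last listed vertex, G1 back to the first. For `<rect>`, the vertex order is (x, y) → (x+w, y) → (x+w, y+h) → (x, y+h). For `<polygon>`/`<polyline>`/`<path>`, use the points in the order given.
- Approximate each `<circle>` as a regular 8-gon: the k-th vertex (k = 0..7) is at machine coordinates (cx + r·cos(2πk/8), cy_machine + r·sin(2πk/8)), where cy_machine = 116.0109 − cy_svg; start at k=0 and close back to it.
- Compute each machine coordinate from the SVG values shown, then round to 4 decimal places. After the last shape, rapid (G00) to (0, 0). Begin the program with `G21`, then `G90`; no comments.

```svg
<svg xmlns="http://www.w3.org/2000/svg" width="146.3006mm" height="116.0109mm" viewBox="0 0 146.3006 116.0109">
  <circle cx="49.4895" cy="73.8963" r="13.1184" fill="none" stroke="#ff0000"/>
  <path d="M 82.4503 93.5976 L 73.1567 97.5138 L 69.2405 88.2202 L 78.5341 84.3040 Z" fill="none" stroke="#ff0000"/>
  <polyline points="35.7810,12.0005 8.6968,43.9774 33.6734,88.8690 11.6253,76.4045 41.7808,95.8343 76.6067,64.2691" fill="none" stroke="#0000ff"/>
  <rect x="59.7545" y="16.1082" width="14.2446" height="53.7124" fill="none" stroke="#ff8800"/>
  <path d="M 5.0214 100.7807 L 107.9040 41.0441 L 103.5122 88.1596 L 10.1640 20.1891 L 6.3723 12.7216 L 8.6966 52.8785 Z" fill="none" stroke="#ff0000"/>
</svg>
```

viewBox `0 0 146.3006 116.0109` with mm width/height → 1 unit = 1 mm. Flip: y_m = 116.0109 − y_svg.

**Shape 1** — `<circle>` circle, stroke `#ff0000` → score (S603, F2115). Machine vertices: (62.6079,42.1146) → (58.7656,51.3907) → (49.4895,55.2330) → (40.2134,51.3907) → (36.3711,42.1146) → (40.2134,32.8385) → (49.4895,28.9962) → (58.7656,32.8385) → (62.6079,42.1146). Closed: final G1 returns to the first vertex.

**Shape 2** — `<path>` regular polygon, stroke `#ff0000` → score (S603, F2115). Machine vertices: (82.4503,22.4133) → (73.1567,18.4971) → (69.2405,27.7907) → (78.5341,31.7069) → (82.4503,22.4133). Closed: final G1 returns to the first vertex.

**Shape 3** — `<polyline>` open polyline, stroke `#0000ff` → cut (S861, F766). Machine vertices: (35.7810,104.0104) → (8.6968,72.0335) → (33.6734,27.1419) → (11.6253,39.6064) → (41.7808,20.1766) → (76.6067,51.7418). Open path.

**Shape 4** — `<rect>` rectangle, stroke `#ff8800` → engrave (S341, F4401). Machine vertices: (59.7545,99.9027) → (73.9991,99.9027) → (73.9991,46.1903) → (59.7545,46.1903) → (59.7545,99.9027). Closed: final G1 returns to the first vertex.

**Shape 5** — `<path>` closed polygon, stroke `#ff0000` → score (S603, F2115). Machine vertices: (5.0214,15.2302) → (107.9040,74.9668) → (103.5122,27.8513) → (10.1640,95.8218) → (6.3723,103.2893) → (8.6966,63.1324) → (5.0214,15.2302). Closed: final G1 returns to the first vertex.

G21
G90
G00 X62.6079 Y42.1146
M4 S603
G1 X58.7656 Y51.3907 F2115
G1 X49.4895 Y55.2330
G1 X40.2134 Y51.3907
G1 X36.3711 Y42.1146
G1 X40.2134 Y32.8385
G1 X49.4895 Y28.9962
G1 X58.7656 Y32.8385
G1 X62.6079 Y42.1146
M5
G00 X82.4503 Y22.4133
M4 S603
G1 X73.1567 Y18.4971 F2115
G1 X69.2405 Y27.7907
G1 X78.5341 Y31.7069
G1 X82.4503 Y22.4133
M5
G00 X35.7810 Y104.0104
M4 S861
G1 X8.6968 Y72.0335 F766
G1 X33.6734 Y27.1419
G1 X11.6253 Y39.6064
G1 X41.7808 Y20.1766
G1 X76.6067 Y51.7418
M5
G00 X59.7545 Y99.9027
M4 S341
G1 X73.9991 Y99.9027 F4401
G1 X73.9991 Y46.1903
G1 X59.7545 Y46.1903
G1 X59.7545 Y99.9027
M5
G00 X5.0214 Y15.2302
M4 S603
G1 X107.9040 Y74.9668 F2115
G1 X103.5122 Y27.8513
G1 X10.1640 Y95.8218
G1 X6.3723 Y103.2893
G1 X8.6966 Y63.1324
G1 X5.0214 Y15.2302
M5
G00 X0.0000 Y0.0000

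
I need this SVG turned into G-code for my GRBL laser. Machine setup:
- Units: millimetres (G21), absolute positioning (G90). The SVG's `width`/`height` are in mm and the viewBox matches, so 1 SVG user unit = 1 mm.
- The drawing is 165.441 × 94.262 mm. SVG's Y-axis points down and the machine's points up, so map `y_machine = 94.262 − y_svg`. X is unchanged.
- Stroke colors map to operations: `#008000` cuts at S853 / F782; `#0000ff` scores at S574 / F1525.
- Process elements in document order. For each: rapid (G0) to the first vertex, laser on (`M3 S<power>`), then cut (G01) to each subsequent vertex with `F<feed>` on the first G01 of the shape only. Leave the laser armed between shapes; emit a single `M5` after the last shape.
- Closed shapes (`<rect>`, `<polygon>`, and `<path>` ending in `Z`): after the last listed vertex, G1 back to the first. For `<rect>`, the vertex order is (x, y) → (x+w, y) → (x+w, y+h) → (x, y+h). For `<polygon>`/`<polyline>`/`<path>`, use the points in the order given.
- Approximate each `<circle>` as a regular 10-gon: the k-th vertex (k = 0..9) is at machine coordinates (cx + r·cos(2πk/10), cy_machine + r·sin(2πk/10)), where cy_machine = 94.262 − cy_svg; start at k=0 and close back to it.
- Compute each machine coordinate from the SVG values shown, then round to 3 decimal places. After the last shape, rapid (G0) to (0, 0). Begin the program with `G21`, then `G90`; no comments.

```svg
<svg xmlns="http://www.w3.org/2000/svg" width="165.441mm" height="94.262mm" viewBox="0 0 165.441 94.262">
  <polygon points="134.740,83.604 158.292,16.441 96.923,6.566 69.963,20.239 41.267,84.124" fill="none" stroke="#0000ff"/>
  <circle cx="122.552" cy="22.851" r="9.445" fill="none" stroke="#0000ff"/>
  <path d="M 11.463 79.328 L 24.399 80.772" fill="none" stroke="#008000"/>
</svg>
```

viewBox `0 0 165.441 94.262` with mm width/height → 1 unit = 1 mm. Flip: y_m = 94.262 − y_svg.

**Shape 1** — `<polygon>` closed polygon, stroke `#0000ff` → score (S574, F1525). Machine vertices: (134.740,10.658) → (158.292,77.821) → (96.923,87.696) → (69.963,74.023) → (41.267,10.138) → (134.740,10.658). Closed: final G1 returns to the first vertex.

**Shape 2** — `<circle>` circle, stroke `#0000ff` → score (S574, F1525). Machine vertices: (131.997,71.411) → (130.193,76.963) → (125.471,80.394) → (119.633,80.394) → (114.911,76.963) → (113.107,71.411) → (114.911,65.859) → (119.633,62.428) → (125.471,62.428) → (130.193,65.859) → (131.997,71.411). Closed: final G1 returns to the first vertex.

**Shape 3** — `<path>` line segment, stroke `#008000` → cut (S853, F782). Machine vertices: (11.463,14.934) → (24.399,13.490). Open path.

G21
G90
G0 X134.740 Y10.658
M3 S574
G01 X158.292 Y77.821 F1525
G01 X96.923 Y87.696
G01 X69.963 Y74.023
G01 X41.267 Y10.138
G01 X134.740 Y10.658
G0 X131.997 Y71.411
M3 S574
G01 X130.193 Y76.963 F1525
G01 X125.471 Y80.394
G01 X119.633 Y80.394
G01 X114.911 Y76.963
G01 X113.107 Y71.411
G01 X114.911 Y65.859
G01 X119.633 Y62.428
G01 X125.471 Y62.428
G01 X130.193 Y65.859
G01 X131.997 Y71.411
G0 X11.463 Y14.934
M3 S853
G01 X24.399 Y13.490 F782
M5
G0 X0.000 Y0.000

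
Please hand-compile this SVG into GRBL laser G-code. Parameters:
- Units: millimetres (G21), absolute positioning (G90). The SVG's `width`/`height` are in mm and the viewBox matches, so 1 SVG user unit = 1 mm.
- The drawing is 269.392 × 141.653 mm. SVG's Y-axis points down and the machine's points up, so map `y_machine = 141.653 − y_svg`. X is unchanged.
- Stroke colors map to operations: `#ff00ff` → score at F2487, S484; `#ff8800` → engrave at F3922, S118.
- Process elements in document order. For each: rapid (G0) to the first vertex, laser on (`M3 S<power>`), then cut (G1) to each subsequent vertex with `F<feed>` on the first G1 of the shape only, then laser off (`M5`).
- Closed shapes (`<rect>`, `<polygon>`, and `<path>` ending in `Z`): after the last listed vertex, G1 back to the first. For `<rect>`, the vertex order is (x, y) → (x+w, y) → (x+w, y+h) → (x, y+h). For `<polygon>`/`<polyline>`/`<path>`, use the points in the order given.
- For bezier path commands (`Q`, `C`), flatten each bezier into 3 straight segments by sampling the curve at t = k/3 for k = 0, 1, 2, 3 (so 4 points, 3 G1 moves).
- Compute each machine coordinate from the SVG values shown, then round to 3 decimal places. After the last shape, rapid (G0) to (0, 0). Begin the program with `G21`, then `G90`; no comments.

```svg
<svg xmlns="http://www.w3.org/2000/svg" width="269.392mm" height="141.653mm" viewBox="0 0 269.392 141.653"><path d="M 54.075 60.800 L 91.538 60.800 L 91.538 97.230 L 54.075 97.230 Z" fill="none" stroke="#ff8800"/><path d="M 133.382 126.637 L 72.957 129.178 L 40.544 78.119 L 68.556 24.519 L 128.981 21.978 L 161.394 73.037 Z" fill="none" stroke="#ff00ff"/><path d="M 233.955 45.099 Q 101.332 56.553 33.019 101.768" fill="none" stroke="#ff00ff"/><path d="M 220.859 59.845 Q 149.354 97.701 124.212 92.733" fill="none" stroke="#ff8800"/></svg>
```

1 u = 1 mm; y_m = 141.653 − y.

[1] `<path>` rectangle, #ff8800→engrave S118 F3922: (54.075,80.853) → (91.538,80.853) → (91.538,44.423) → (54.075,44.423) → (54.075,80.853) (closed)

[2] `<path>` regular polygon, #ff00ff→score S484 F2487: (133.382,15.016) → (72.957,12.475) → (40.544,63.534) → (68.556,117.134) → (128.981,119.675) → (161.394,68.616) → (133.382,15.016) (closed)

[3] `<path>` quadratic bezier, #ff00ff→score S484 F2487: (233.955,96.554) → (152.685,85.167) → (85.707,66.277) → (33.019,39.885)

[4] `<path>` quadratic bezier, #ff8800→engrave S118 F3922: (220.859,81.808) → (178.340,61.329) → (146.125,50.366) → (124.212,48.920)

G21
G90
G0 X54.075 Y80.853
M3 S118
G1 X91.538 Y80.853 F3922
G1 X91.538 Y44.423
G1 X54.075 Y44.423
G1 X54.075 Y80.853
M5
G0 X133.382 Y15.016
M3 S484
G1 X72.957 Y12.475 F2487
G1 X40.544 Y63.534
G1 X68.556 Y117.134
G1 X128.981 Y119.675
G1 X161.394 Y68.616
G1 X133.382 Y15.016
M5
G0 X233.955 Y96.554
M3 S484
G1 X152.685 Y85.167 F2487
G1 X85.707 Y66.277
G1 X33.019 Y39.885
M5
G0 X220.859 Y81.808
M3 S118
G1 X178.340 Y61.329 F3922
G1 X146.125 Y50.366
G1 X124.212 Y48.920
M5
G0 X0.000 Y0.000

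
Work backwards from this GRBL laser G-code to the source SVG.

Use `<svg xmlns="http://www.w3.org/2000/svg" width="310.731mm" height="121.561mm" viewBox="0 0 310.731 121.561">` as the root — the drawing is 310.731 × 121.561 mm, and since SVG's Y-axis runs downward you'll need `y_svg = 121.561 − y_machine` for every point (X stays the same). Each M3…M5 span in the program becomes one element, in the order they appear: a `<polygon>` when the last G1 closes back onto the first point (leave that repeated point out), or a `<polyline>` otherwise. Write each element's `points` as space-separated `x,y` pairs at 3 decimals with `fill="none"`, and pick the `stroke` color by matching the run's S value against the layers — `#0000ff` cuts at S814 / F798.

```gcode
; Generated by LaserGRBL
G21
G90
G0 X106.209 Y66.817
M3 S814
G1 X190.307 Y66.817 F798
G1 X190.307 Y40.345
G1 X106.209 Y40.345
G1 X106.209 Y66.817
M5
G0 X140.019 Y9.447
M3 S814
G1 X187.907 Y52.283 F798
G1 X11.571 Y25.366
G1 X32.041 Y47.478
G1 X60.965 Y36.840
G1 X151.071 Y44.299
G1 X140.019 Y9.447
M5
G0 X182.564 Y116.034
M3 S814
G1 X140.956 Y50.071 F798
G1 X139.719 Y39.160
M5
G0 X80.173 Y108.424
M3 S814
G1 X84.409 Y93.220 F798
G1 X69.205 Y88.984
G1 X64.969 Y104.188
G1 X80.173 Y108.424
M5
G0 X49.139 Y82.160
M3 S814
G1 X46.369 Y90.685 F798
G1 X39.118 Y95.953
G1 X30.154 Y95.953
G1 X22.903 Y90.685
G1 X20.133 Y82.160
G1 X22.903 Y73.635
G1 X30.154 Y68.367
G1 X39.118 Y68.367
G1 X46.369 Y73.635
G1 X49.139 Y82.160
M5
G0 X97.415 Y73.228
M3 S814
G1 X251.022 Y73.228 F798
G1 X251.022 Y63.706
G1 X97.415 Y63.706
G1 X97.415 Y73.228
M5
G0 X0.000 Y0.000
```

y_svg = 121.561 − y_m. Every run uses S814, so all elements get stroke `#0000ff` (cut).

[1] closed run; points: 106.209,54.744 190.307,54.744 190.307,81.216 106.209,81.216

[2] closed run; points: 140.019,112.114 187.907,69.278 11.571,96.195 32.041,74.083 60.965,84.721 151.071,77.262

[3] open run; points: 182.564,5.527 140.956,71.490 139.719,82.401

[4] closed run; points: 80.173,13.137 84.409,28.341 69.205,32.577 64.969,17.373

[5] closed run; points: 49.139,39.401 46.369,30.876 39.118,25.608 30.154,25.608 22.903,30.876 20.133,39.401 22.903,47.926 30.154,53.194 39.118,53.194 46.369,47.926

[6] closed run; points: 97.415,48.333 251.022,48.333 251.022,57.855 97.415,57.855

<svg xmlns="http://www.w3.org/2000/svg" width="310.731mm" height="121.561mm" viewBox="0 0 310.731 121.561">
  <polygon points="106.209,54.744 190.307,54.744 190.307,81.216 106.209,81.216" fill="none" stroke="#0000ff"/>
  <polygon points="140.019,112.114 187.907,69.278 11.571,96.195 32.041,74.083 60.965,84.721 151.071,77.262" fill="none" stroke="#0000ff"/>
  <polyline points="182.564,5.527 140.956,71.490 139.719,82.401" fill="none" stroke="#0000ff"/>
  <polygon points="80.173,13.137 84.409,28.341 69.205,32.577 64.969,17.373" fill="none" stroke="#0000ff"/>
  <polygon points="49.139,39.401 46.369,30.876 39.118,25.608 30.154,25.608 22.903,30.876 20.133,39.401 22.903,47.926 30.154,53.194 39.118,53.194 46.369,47.926" fill="none" stroke="#0000ff"/>
  <polygon points="97.415,48.333 251.022,48.333 251.022,57.855 97.415,57.855" fill="none" stroke="#0000ff"/>
</svg>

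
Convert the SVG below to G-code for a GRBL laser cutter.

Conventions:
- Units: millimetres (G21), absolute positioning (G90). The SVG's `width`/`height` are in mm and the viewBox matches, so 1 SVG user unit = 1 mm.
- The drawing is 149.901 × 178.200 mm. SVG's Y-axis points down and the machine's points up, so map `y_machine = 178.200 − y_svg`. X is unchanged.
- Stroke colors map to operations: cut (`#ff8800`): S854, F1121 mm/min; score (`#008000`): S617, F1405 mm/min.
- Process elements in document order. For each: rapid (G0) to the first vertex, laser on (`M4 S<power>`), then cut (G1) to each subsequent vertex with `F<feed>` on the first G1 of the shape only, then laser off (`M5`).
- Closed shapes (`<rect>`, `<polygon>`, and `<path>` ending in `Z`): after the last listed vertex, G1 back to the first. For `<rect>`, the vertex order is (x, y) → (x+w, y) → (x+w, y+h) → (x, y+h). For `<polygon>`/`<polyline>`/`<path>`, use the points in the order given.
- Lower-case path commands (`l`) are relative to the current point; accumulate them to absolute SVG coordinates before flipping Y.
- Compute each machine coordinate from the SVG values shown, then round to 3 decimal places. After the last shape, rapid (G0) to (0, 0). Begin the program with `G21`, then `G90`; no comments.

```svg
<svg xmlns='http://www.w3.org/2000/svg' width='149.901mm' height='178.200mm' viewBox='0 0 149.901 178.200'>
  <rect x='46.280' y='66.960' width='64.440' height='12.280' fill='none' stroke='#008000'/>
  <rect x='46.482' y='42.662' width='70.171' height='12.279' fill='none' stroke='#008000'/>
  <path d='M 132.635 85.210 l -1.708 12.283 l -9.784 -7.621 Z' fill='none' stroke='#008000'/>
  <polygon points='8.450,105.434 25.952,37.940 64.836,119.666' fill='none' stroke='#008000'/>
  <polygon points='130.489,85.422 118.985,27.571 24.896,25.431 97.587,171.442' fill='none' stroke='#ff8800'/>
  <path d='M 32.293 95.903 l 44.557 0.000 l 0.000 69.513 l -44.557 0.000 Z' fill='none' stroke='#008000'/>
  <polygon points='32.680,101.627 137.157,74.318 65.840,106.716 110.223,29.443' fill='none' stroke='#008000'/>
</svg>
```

viewBox `0 0 149.901 178.200` with mm width/height → 1 unit = 1 mm. Flip: y_m = 178.200 − y_svg.

**Shape 1** — `<rect>` rectangle, stroke `#008000` → score (S617, F1405). Machine vertices: (46.280,111.240) → (110.720,111.240) → (110.720,98.960) → (46.280,98.960) → (46.280,111.240). Closed: final G1 returns to the first vertex.

**Shape 2** — `<rect>` rectangle, stroke `#008000` → score (S617, F1405). Machine vertices: (46.482,135.538) → (116.653,135.538) → (116.653,123.259) → (46.482,123.259) → (46.482,135.538). Closed: final G1 returns to the first vertex.

**Shape 3** — `<path>` regular polygon, stroke `#008000` → score (S617, F1405). Machine vertices: (132.635,92.990) → (130.927,80.707) → (121.143,88.328) → (132.635,92.990). Closed: final G1 returns to the first vertex.

**Shape 4** — `<polygon>` closed polygon, stroke `#008000` → score (S617, F1405). Machine vertices: (8.450,72.766) → (25.952,140.260) → (64.836,58.534) → (8.450,72.766). Closed: final G1 returns to the first vertex.

**Shape 5** — `<polygon>` closed polygon, stroke `#ff8800` → cut (S854, F1121). Machine vertices: (130.489,92.778) → (118.985,150.629) → (24.896,152.769) → (97.587,6.758) → (130.489,92.778). Closed: final G1 returns to the first vertex.

**Shape 6** — `<path>` rectangle, stroke `#008000` → score (S617, F1405). Machine vertices: (32.293,82.297) → (76.850,82.297) → (76.850,12.784) → (32.293,12.784) → (32.293,82.297). Closed: final G1 returns to the first vertex.

**Shape 7** — `<polygon>` closed polygon, stroke `#008000` → score (S617, F1405). Machine vertices: (32.680,76.573) → (137.157,103.882) → (65.840,71.484) → (110.223,148.757) → (32.680,76.573). Closed: final G1 returns to the first vertex.

G21
G90
G0 X46.280 Y111.240
M4 S617
G1 X110.720 Y111.240 F1405
G1 X110.720 Y98.960
G1 X46.280 Y98.960
G1 X46.280 Y111.240
M5
G0 X46.482 Y135.538
M4 S617
G1 X116.653 Y135.538 F1405
G1 X116.653 Y123.259
G1 X46.482 Y123.259
G1 X46.482 Y135.538
M5
G0 X132.635 Y92.990
M4 S617
G1 X130.927 Y80.707 F1405
G1 X121.143 Y88.328
G1 X132.635 Y92.990
M5
G0 X8.450 Y72.766
M4 S617
G1 X25.952 Y140.260 F1405
G1 X64.836 Y58.534
G1 X8.450 Y72.766
M5
G0 X130.489 Y92.778
M4 S854
G1 X118.985 Y150.629 F1121
G1 X24.896 Y152.769
G1 X97.587 Y6.758
G1 X130.489 Y92.778
M5
G0 X32.293 Y82.297
M4 S617
G1 X76.850 Y82.297 F1405
G1 X76.850 Y12.784
G1 X32.293 Y12.784
G1 X32.293 Y82.297
M5
G0 X32.680 Y76.573
M4 S617
G1 X137.157 Y103.882 F1405
G1 X65.840 Y71.484
G1 X110.223 Y148.757
G1 X32.680 Y76.573
M5
G0 X0.000 Y0.000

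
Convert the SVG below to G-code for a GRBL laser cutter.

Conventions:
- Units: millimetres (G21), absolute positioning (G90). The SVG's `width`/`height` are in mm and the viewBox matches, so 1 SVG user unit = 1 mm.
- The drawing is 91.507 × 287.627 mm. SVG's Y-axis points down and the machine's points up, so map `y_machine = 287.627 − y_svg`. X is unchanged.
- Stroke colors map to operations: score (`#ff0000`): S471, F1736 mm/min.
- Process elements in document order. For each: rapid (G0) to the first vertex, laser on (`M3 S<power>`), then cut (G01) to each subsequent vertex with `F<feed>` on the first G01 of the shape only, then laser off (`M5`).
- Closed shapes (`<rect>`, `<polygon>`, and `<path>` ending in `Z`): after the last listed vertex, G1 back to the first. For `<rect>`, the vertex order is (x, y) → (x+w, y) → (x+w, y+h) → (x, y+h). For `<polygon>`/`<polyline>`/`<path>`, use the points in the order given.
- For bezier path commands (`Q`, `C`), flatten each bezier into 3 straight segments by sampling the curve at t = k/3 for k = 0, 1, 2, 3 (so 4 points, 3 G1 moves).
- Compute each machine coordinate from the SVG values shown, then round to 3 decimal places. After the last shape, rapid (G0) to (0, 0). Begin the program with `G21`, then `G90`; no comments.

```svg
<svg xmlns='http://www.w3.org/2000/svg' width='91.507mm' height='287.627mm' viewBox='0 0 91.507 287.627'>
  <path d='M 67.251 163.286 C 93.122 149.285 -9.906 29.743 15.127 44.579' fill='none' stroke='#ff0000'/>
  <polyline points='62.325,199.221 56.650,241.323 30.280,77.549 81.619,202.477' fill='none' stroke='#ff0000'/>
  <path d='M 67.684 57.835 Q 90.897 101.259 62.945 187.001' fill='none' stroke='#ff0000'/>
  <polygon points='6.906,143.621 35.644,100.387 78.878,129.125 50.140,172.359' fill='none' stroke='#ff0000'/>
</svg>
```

Since the viewBox matches the mm dimensions, user units are millimetres directly. The only transform is the Y-flip y_m = 287.627 − y_svg.

Shape 1 is a cubic bezier drawn with `<path>`. Its stroke #ff0000 means score at S471, F1736. After flipping Y the toolpath is (67.251,124.341) → (59.673,164.636) → (23.264,221.977) → (15.127,243.048).

Shape 2 is a open polyline drawn with `<polyline>`. Its stroke #ff0000 means score at S471, F1736. After flipping Y the toolpath is (62.325,88.406) → (56.650,46.304) → (30.280,210.078) → (81.619,85.150).

Shape 3 is a quadratic bezier drawn with `<path>`. Its stroke #ff0000 means score at S471, F1736. After flipping Y the toolpath is (67.684,229.792) → (77.474,196.141) → (75.895,153.085) → (62.945,100.626).

Shape 4 is a regular polygon drawn with `<polygon>`. Its stroke #ff0000 means score at S471, F1736. After flipping Y the toolpath is (6.906,144.006) → (35.644,187.240) → (78.878,158.502) → (50.140,115.268) → (6.906,144.006), returning to the start.

G21
G90
G0 X67.251 Y124.341
M3 S471
G01 X59.673 Y164.636 F1736
G01 X23.264 Y221.977
G01 X15.127 Y243.048
M5
G0 X62.325 Y88.406
M3 S471
G01 X56.650 Y46.304 F1736
G01 X30.280 Y210.078
G01 X81.619 Y85.150
M5
G0 X67.684 Y229.792
M3 S471
G01 X77.474 Y196.141 F1736
G01 X75.895 Y153.085
G01 X62.945 Y100.626
M5
G0 X6.906 Y144.006
M3 S471
G01 X35.644 Y187.240 F1736
G01 X78.878 Y158.502
G01 X50.140 Y115.268
G01 X6.906 Y144.006
M5
G0 X0.000 Y0.000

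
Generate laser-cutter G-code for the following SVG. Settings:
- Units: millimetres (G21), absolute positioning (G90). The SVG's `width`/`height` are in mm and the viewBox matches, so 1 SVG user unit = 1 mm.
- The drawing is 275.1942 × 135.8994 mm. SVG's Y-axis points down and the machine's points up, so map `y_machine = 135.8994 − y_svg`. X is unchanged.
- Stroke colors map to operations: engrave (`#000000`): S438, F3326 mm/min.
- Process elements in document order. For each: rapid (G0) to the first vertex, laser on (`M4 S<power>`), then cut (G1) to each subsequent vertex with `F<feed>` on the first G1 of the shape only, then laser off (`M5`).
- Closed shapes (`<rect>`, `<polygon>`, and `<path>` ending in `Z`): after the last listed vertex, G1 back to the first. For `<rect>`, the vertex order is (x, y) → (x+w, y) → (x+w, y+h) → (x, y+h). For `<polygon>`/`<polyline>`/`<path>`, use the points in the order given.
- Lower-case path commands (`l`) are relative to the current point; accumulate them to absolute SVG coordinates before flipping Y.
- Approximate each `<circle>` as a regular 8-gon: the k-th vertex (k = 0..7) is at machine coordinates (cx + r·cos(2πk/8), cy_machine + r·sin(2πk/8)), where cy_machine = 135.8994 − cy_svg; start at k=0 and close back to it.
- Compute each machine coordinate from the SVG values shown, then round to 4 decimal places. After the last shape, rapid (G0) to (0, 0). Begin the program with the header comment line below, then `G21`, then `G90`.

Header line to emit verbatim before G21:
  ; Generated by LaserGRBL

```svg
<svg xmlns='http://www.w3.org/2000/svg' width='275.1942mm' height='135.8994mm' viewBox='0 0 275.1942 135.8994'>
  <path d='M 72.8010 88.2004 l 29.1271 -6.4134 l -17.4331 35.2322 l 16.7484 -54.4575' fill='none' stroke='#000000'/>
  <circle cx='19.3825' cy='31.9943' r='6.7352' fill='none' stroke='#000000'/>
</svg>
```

; Generated by LaserGRBL
G21
G90
G0 X72.8010 Y47.6990
M4 S438
G1 X101.9281 Y54.1124 F3326
G1 X84.4950 Y18.8802
G1 X101.2434 Y73.3377
M5
G0 X26.1177 Y103.9051
M4 S438
G1 X24.1450 Y108.6676 F3326
G1 X19.3825 Y110.6403
G1 X14.6200 Y108.6676
G1 X12.6473 Y103.9051
G1 X14.6200 Y99.1426
G1 X19.3825 Y97.1699
G1 X24.1450 Y99.1426
G1 X26.1177 Y103.9051
M5
G0 X0.0000 Y0.0000

viewBox `0 0 275.1942 135.8994` with mm width/height → 1 unit = 1 mm. Flip: y_m = 135.8994 − y_svg.

**Shape 1** — `<path>` open polyline, stroke `#000000` → engrave (S438, F3326). Machine vertices: (72.8010,47.6990) → (101.9281,54.1124) → (84.4950,18.8802) → (101.2434,73.3377). Open path.

**Shape 2** — `<circle>` circle, stroke `#000000` → engrave (S438, F3326). Machine vertices: (26.1177,103.9051) → (24.1450,108.6676) → (19.3825,110.6403) → (14.6200,108.6676) → (12.6473,103.9051) → (14.6200,99.1426) → (19.3825,97.1699) → (24.1450,99.1426) → (26.1177,103.9051). Closed: final G1 returns to the first vertex.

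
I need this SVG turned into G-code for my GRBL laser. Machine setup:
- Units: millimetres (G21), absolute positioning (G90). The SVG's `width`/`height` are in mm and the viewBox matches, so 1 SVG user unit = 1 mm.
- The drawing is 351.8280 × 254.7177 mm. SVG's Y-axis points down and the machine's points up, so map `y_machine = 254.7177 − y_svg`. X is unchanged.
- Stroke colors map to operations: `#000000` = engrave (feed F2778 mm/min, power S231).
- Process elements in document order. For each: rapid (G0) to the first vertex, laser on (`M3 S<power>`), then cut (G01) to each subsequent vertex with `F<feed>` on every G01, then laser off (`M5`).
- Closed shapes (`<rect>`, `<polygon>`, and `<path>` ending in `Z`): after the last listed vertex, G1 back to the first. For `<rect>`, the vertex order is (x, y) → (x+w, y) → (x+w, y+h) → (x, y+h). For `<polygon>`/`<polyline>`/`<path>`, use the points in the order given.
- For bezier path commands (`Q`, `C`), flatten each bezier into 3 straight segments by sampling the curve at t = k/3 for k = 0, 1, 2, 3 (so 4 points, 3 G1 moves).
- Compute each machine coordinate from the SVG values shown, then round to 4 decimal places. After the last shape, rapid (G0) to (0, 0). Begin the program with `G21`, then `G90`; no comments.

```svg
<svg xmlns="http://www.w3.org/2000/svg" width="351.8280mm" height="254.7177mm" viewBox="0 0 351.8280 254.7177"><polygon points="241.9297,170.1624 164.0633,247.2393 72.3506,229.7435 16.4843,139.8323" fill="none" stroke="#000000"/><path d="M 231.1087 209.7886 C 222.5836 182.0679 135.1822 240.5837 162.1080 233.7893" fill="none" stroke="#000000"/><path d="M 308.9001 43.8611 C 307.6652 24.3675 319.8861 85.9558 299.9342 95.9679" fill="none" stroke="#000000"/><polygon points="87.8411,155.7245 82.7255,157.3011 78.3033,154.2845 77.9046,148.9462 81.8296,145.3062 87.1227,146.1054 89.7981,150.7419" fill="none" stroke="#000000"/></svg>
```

G21
G90
G0 X241.9297 Y84.5553
M3 S231
G01 X164.0633 Y7.4784 F2778
G01 X72.3506 Y24.9742 F2778
G01 X16.4843 Y114.8854 F2778
G01 X241.9297 Y84.5553 F2778
M5
G0 X231.1087 Y44.9291
M3 S231
G01 X203.4472 Y49.5171 F2778
G01 X166.1356 Y30.2912 F2778
G01 X162.1080 Y20.9284 F2778
M5
G0 X308.9001 Y210.8566
M3 S231
G01 X310.4605 Y208.2362 F2778
G01 X310.8518 Y181.0407 F2778
G01 X299.9342 Y158.7498 F2778
M5
G0 X87.8411 Y98.9932
M3 S231
G01 X82.7255 Y97.4166 F2778
G01 X78.3033 Y100.4332 F2778
G01 X77.9046 Y105.7715 F2778
G01 X81.8296 Y109.4115 F2778
G01 X87.1227 Y108.6123 F2778
G01 X89.7981 Y103.9758 F2778
G01 X87.8411 Y98.9932 F2778
M5
G0 X0.0000 Y0.0000

viewBox `0 0 351.8280 254.7177` with mm width/height → 1 unit = 1 mm. Flip: y_m = 254.7177 − y_svg.

**Shape 1** — `<polygon>` closed polygon, stroke `#000000` → engrave (S231, F2778). Machine vertices: (241.9297,84.5553) → (164.0633,7.4784) → (72.3506,24.9742) → (16.4843,114.8854) → (241.9297,84.5553). Closed: final G1 returns to the first vertex.

**Shape 2** — `<path>` cubic bezier, stroke `#000000` → engrave (S231, F2778). Control points (SVG): P0=(231.1087,209.7886), P1=(222.5836,182.0679), P2=(135.1822,240.5837), P3=(162.1080,233.7893); sampled at t=k/3. Machine vertices: (231.1087,44.9291) → (203.4472,49.5171) → (166.1356,30.2912) → (162.1080,20.9284). Open path.

**Shape 3** — `<path>` cubic bezier, stroke `#000000` → engrave (S231, F2778). Control points (SVG): P0=(308.9001,43.8611), P1=(307.6652,24.3675), P2=(319.8861,85.9558), P3=(299.9342,95.9679); sampled at t=k/3. Machine vertices: (308.9001,210.8566) → (310.4605,208.2362) → (310.8518,181.0407) → (299.9342,158.7498). Open path.

**Shape 4** — `<polygon>` regular polygon, stroke `#000000` → engrave (S231, F2778). Machine vertices: (87.8411,98.9932) → (82.7255,97.4166) → (78.3033,100.4332) → (77.9046,105.7715) → (81.8296,109.4115) → (87.1227,108.6123) → (89.7981,103.9758) → (87.8411,98.9932). Closed: final G1 returns to the first vertex.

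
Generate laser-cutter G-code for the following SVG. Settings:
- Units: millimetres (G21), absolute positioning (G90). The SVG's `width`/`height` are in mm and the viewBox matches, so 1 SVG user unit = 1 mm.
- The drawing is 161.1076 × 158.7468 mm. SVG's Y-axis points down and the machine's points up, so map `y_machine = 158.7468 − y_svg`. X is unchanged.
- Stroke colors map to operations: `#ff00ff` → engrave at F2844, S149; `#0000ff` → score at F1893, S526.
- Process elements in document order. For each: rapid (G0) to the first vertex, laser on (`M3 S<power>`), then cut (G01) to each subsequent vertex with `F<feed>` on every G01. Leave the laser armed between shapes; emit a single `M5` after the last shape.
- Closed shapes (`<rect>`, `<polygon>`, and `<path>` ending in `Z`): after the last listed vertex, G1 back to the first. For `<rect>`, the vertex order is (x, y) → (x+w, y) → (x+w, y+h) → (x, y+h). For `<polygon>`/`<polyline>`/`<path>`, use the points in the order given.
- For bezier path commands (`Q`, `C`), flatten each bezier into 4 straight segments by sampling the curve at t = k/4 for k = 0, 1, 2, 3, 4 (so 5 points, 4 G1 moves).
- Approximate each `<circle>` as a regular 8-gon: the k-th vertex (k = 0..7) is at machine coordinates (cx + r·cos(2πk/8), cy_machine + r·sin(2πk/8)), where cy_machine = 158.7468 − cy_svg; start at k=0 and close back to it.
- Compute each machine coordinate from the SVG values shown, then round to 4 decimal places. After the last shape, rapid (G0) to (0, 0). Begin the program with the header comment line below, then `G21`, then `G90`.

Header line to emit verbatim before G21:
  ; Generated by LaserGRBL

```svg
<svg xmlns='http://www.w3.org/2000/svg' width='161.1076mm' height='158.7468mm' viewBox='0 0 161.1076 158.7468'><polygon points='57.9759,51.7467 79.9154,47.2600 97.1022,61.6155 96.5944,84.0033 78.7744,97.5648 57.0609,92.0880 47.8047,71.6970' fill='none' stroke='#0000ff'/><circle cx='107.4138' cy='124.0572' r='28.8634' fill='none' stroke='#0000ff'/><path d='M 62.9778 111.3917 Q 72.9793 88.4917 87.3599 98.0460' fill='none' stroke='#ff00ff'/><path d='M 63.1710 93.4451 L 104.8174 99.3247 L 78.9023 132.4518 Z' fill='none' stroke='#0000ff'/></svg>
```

1 u = 1 mm; y_m = 158.7468 − y.

[1] `<polygon>` regular polygon, #0000ff→score S526 F1893: (57.9759,107.0001) → (79.9154,111.4868) → (97.1022,97.1313) → (96.5944,74.7435) → (78.7744,61.1820) → (57.0609,66.6588) → (47.8047,87.0498) → (57.9759,107.0001) (closed)

[2] `<circle>` circle, #0000ff→score S526 F1893: (136.2772,34.6896) → (127.8233,55.0991) → (107.4138,63.5530) → (87.0043,55.0991) → (78.5504,34.6896) → (87.0043,14.2801) → (107.4138,5.8262) → (127.8233,14.2801) → (136.2772,34.6896) (closed)

[3] `<path>` quadratic bezier, #ff00ff→engrave S149 F2844: (62.9778,47.3551) → (68.2522,56.7767) → (74.0741,62.1415) → (80.4433,63.4496) → (87.3599,60.7008)

[4] `<path>` regular polygon, #0000ff→score S526 F1893: (63.1710,65.3017) → (104.8174,59.4221) → (78.9023,26.2950) → (63.1710,65.3017) (closed)

; Generated by LaserGRBL
G21
G90
G0 X57.9759 Y107.0001
M3 S526
G01 X79.9154 Y111.4868 F1893
G01 X97.1022 Y97.1313 F1893
G01 X96.5944 Y74.7435 F1893
G01 X78.7744 Y61.1820 F1893
G01 X57.0609 Y66.6588 F1893
G01 X47.8047 Y87.0498 F1893
G01 X57.9759 Y107.0001 F1893
G0 X136.2772 Y34.6896
M3 S526
G01 X127.8233 Y55.0991 F1893
G01 X107.4138 Y63.5530 F1893
G01 X87.0043 Y55.0991 F1893
G01 X78.5504 Y34.6896 F1893
G01 X87.0043 Y14.2801 F1893
G01 X107.4138 Y5.8262 F1893
G01 X127.8233 Y14.2801 F1893
G01 X136.2772 Y34.6896 F1893
G0 X62.9778 Y47.3551
M3 S149
G01 X68.2522 Y56.7767 F2844
G01 X74.0741 Y62.1415 F2844
G01 X80.4433 Y63.4496 F2844
G01 X87.3599 Y60.7008 F2844
G0 X63.1710 Y65.3017
M3 S526
G01 X104.8174 Y59.4221 F1893
G01 X78.9023 Y26.2950 F1893
G01 X63.1710 Y65.3017 F1893
M5
G0 X0.0000 Y0.0000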